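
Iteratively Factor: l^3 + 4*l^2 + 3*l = (l + 3)*(l^2 + l) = l*(l + 3)*(l + 1)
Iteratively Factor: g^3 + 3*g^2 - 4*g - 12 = (g + 3)*(g^2 - 4) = (g + 2)*(g + 3)*(g - 2)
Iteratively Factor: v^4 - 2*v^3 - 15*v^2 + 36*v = (v - 3)*(v^3 + v^2 - 12*v) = (v - 3)^2*(v^2 + 4*v) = (v - 3)^2*(v + 4)*(v)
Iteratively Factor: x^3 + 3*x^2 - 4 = (x - 1)*(x^2 + 4*x + 4) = (x - 1)*(x + 2)*(x + 2)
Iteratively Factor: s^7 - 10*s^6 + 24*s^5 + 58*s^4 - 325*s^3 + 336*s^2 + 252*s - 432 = (s + 3)*(s^6 - 13*s^5 + 63*s^4 - 131*s^3 + 68*s^2 + 132*s - 144) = (s - 3)*(s + 3)*(s^5 - 10*s^4 + 33*s^3 - 32*s^2 - 28*s + 48) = (s - 4)*(s - 3)*(s + 3)*(s^4 - 6*s^3 + 9*s^2 + 4*s - 12) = (s - 4)*(s - 3)*(s - 2)*(s + 3)*(s^3 - 4*s^2 + s + 6) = (s - 4)*(s - 3)^2*(s - 2)*(s + 3)*(s^2 - s - 2) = (s - 4)*(s - 3)^2*(s - 2)^2*(s + 3)*(s + 1)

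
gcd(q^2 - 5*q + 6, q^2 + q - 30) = 1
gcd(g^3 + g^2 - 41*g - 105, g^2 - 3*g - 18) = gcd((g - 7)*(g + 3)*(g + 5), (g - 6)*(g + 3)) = g + 3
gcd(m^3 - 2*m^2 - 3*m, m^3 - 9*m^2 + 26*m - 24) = m - 3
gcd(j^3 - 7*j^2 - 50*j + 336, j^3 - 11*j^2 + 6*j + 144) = j^2 - 14*j + 48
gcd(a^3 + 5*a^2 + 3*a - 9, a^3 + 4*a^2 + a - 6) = a^2 + 2*a - 3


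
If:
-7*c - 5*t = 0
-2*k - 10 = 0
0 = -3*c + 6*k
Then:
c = -10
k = -5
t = 14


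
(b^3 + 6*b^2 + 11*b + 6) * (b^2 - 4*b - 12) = b^5 + 2*b^4 - 25*b^3 - 110*b^2 - 156*b - 72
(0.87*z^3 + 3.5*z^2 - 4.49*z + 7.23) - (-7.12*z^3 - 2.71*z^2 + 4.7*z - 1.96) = 7.99*z^3 + 6.21*z^2 - 9.19*z + 9.19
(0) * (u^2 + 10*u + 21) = 0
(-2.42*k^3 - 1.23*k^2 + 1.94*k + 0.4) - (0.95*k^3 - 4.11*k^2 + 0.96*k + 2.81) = -3.37*k^3 + 2.88*k^2 + 0.98*k - 2.41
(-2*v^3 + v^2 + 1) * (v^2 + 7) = -2*v^5 + v^4 - 14*v^3 + 8*v^2 + 7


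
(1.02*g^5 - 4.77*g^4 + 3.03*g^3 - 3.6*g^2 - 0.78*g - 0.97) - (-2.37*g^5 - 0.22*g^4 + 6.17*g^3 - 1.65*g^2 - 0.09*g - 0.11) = 3.39*g^5 - 4.55*g^4 - 3.14*g^3 - 1.95*g^2 - 0.69*g - 0.86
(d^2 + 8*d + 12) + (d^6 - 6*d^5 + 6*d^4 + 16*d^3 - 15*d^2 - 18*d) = d^6 - 6*d^5 + 6*d^4 + 16*d^3 - 14*d^2 - 10*d + 12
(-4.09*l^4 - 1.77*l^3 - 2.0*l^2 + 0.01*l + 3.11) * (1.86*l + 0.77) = -7.6074*l^5 - 6.4415*l^4 - 5.0829*l^3 - 1.5214*l^2 + 5.7923*l + 2.3947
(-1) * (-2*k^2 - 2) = 2*k^2 + 2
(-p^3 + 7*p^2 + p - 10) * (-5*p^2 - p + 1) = 5*p^5 - 34*p^4 - 13*p^3 + 56*p^2 + 11*p - 10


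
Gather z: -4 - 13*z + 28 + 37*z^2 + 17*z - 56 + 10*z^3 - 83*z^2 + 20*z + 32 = 10*z^3 - 46*z^2 + 24*z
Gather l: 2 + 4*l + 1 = 4*l + 3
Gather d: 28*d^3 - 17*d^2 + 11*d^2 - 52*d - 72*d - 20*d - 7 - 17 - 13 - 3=28*d^3 - 6*d^2 - 144*d - 40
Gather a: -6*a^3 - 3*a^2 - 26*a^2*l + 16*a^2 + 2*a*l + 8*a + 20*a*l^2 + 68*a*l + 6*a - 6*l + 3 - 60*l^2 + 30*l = -6*a^3 + a^2*(13 - 26*l) + a*(20*l^2 + 70*l + 14) - 60*l^2 + 24*l + 3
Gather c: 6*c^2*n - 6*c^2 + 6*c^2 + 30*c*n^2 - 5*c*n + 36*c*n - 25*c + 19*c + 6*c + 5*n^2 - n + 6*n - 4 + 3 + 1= 6*c^2*n + c*(30*n^2 + 31*n) + 5*n^2 + 5*n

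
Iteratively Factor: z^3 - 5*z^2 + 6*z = (z - 3)*(z^2 - 2*z) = (z - 3)*(z - 2)*(z)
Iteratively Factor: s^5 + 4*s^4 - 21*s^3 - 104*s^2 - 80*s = (s + 1)*(s^4 + 3*s^3 - 24*s^2 - 80*s) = s*(s + 1)*(s^3 + 3*s^2 - 24*s - 80) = s*(s - 5)*(s + 1)*(s^2 + 8*s + 16) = s*(s - 5)*(s + 1)*(s + 4)*(s + 4)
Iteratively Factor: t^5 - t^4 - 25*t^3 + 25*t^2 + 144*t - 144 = (t - 4)*(t^4 + 3*t^3 - 13*t^2 - 27*t + 36) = (t - 4)*(t - 3)*(t^3 + 6*t^2 + 5*t - 12) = (t - 4)*(t - 3)*(t + 4)*(t^2 + 2*t - 3) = (t - 4)*(t - 3)*(t - 1)*(t + 4)*(t + 3)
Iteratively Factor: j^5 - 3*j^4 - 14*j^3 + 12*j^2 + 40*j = (j)*(j^4 - 3*j^3 - 14*j^2 + 12*j + 40) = j*(j - 5)*(j^3 + 2*j^2 - 4*j - 8) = j*(j - 5)*(j - 2)*(j^2 + 4*j + 4) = j*(j - 5)*(j - 2)*(j + 2)*(j + 2)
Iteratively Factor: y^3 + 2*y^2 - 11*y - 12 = (y + 4)*(y^2 - 2*y - 3) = (y + 1)*(y + 4)*(y - 3)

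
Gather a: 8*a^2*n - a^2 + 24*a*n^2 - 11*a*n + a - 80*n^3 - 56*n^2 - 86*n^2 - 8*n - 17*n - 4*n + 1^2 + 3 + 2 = a^2*(8*n - 1) + a*(24*n^2 - 11*n + 1) - 80*n^3 - 142*n^2 - 29*n + 6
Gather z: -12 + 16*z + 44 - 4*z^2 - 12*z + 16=-4*z^2 + 4*z + 48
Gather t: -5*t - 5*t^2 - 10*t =-5*t^2 - 15*t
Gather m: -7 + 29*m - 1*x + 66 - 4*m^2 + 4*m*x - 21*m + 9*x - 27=-4*m^2 + m*(4*x + 8) + 8*x + 32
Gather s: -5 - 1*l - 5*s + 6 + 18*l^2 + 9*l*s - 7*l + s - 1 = 18*l^2 - 8*l + s*(9*l - 4)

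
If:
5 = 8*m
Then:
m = 5/8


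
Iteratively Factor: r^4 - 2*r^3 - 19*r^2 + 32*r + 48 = (r - 4)*(r^3 + 2*r^2 - 11*r - 12) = (r - 4)*(r + 1)*(r^2 + r - 12) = (r - 4)*(r + 1)*(r + 4)*(r - 3)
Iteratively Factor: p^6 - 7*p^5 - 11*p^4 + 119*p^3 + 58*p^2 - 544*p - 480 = (p - 4)*(p^5 - 3*p^4 - 23*p^3 + 27*p^2 + 166*p + 120) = (p - 4)*(p + 2)*(p^4 - 5*p^3 - 13*p^2 + 53*p + 60) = (p - 4)*(p + 1)*(p + 2)*(p^3 - 6*p^2 - 7*p + 60) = (p - 4)*(p + 1)*(p + 2)*(p + 3)*(p^2 - 9*p + 20) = (p - 4)^2*(p + 1)*(p + 2)*(p + 3)*(p - 5)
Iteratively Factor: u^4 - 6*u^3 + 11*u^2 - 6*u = (u - 2)*(u^3 - 4*u^2 + 3*u) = u*(u - 2)*(u^2 - 4*u + 3) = u*(u - 2)*(u - 1)*(u - 3)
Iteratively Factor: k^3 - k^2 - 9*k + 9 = (k - 1)*(k^2 - 9) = (k - 1)*(k + 3)*(k - 3)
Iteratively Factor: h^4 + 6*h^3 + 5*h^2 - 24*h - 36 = (h + 3)*(h^3 + 3*h^2 - 4*h - 12) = (h + 3)^2*(h^2 - 4) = (h - 2)*(h + 3)^2*(h + 2)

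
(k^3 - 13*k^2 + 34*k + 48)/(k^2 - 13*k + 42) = (k^2 - 7*k - 8)/(k - 7)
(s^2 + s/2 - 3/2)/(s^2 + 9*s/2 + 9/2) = (s - 1)/(s + 3)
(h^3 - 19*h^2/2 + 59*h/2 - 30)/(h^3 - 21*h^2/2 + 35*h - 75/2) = (h - 4)/(h - 5)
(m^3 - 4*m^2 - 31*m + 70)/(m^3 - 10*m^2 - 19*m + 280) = (m - 2)/(m - 8)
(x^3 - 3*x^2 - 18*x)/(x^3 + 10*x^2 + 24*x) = (x^2 - 3*x - 18)/(x^2 + 10*x + 24)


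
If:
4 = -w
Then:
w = -4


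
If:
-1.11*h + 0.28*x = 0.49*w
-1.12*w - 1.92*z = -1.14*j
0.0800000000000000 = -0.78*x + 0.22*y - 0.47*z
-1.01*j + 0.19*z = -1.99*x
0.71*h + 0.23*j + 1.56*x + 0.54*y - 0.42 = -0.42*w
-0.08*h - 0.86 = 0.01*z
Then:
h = -9.34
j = 3.31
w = 22.73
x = 2.76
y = -13.99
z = -11.30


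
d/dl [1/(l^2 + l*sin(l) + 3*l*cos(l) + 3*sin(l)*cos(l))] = (3*l*sin(l) - l*cos(l) - 2*l - sin(l) - 3*cos(l) - 3*cos(2*l))/((l + sin(l))^2*(l + 3*cos(l))^2)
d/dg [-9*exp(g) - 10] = -9*exp(g)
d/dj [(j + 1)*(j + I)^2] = (j + I)*(3*j + 2 + I)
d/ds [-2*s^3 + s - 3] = 1 - 6*s^2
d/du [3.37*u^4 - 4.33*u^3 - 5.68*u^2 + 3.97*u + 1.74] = 13.48*u^3 - 12.99*u^2 - 11.36*u + 3.97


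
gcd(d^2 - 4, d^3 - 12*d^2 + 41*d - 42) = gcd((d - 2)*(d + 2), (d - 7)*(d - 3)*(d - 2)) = d - 2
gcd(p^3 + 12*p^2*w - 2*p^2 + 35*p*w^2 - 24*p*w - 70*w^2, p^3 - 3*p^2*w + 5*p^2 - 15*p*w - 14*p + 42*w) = p - 2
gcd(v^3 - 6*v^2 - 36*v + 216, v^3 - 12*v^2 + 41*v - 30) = v - 6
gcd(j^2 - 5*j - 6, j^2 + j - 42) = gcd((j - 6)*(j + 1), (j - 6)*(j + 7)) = j - 6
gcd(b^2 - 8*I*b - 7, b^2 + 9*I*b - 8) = 1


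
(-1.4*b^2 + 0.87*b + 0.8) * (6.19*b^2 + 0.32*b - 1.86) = -8.666*b^4 + 4.9373*b^3 + 7.8344*b^2 - 1.3622*b - 1.488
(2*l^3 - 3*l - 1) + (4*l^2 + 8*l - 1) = 2*l^3 + 4*l^2 + 5*l - 2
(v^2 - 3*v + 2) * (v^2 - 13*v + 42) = v^4 - 16*v^3 + 83*v^2 - 152*v + 84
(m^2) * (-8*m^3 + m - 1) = -8*m^5 + m^3 - m^2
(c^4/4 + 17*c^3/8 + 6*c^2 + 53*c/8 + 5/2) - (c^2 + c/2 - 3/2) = c^4/4 + 17*c^3/8 + 5*c^2 + 49*c/8 + 4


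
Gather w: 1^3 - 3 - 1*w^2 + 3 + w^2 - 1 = 0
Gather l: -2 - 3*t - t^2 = -t^2 - 3*t - 2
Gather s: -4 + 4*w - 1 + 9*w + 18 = 13*w + 13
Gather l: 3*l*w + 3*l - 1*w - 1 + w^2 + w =l*(3*w + 3) + w^2 - 1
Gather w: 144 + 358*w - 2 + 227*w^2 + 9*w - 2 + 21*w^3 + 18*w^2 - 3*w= 21*w^3 + 245*w^2 + 364*w + 140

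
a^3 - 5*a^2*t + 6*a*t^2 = a*(a - 3*t)*(a - 2*t)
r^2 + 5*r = r*(r + 5)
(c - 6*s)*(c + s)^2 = c^3 - 4*c^2*s - 11*c*s^2 - 6*s^3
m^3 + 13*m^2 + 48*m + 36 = (m + 1)*(m + 6)^2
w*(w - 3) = w^2 - 3*w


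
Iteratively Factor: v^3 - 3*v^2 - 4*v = (v - 4)*(v^2 + v) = v*(v - 4)*(v + 1)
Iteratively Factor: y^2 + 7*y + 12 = (y + 3)*(y + 4)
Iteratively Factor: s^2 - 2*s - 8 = (s - 4)*(s + 2)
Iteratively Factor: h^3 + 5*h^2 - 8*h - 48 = (h + 4)*(h^2 + h - 12) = (h + 4)^2*(h - 3)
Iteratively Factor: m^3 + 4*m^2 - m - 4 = (m - 1)*(m^2 + 5*m + 4) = (m - 1)*(m + 4)*(m + 1)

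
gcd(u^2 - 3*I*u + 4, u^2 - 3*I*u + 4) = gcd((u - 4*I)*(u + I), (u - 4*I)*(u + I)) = u^2 - 3*I*u + 4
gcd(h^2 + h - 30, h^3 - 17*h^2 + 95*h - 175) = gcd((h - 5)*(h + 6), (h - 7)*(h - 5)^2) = h - 5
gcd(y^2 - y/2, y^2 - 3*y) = y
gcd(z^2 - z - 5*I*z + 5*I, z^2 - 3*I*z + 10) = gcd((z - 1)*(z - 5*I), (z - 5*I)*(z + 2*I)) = z - 5*I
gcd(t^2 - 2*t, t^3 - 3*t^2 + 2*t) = t^2 - 2*t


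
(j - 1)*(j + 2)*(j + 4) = j^3 + 5*j^2 + 2*j - 8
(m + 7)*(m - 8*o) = m^2 - 8*m*o + 7*m - 56*o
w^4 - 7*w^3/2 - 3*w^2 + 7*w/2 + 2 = (w - 4)*(w - 1)*(w + 1/2)*(w + 1)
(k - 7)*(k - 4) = k^2 - 11*k + 28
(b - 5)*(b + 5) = b^2 - 25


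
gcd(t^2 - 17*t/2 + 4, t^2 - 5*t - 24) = t - 8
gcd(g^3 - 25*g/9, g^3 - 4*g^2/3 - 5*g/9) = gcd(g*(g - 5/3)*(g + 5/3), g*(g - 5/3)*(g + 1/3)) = g^2 - 5*g/3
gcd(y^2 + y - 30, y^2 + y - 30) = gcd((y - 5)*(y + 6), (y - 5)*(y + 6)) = y^2 + y - 30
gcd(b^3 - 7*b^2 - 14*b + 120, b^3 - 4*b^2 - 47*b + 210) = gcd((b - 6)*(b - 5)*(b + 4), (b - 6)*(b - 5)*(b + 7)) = b^2 - 11*b + 30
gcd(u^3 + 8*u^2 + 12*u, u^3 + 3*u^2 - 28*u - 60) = u^2 + 8*u + 12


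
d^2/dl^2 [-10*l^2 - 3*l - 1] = -20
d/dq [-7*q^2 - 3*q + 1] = -14*q - 3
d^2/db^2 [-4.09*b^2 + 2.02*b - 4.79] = -8.18000000000000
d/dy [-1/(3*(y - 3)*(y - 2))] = (2*y - 5)/(3*(y - 3)^2*(y - 2)^2)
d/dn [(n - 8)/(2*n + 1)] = 17/(2*n + 1)^2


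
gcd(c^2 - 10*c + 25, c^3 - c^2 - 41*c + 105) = c - 5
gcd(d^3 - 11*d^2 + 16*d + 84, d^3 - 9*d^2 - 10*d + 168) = d^2 - 13*d + 42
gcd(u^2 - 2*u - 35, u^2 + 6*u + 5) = u + 5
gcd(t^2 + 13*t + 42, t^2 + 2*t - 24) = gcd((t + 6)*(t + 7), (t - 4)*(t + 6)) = t + 6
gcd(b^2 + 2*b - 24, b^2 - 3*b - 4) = b - 4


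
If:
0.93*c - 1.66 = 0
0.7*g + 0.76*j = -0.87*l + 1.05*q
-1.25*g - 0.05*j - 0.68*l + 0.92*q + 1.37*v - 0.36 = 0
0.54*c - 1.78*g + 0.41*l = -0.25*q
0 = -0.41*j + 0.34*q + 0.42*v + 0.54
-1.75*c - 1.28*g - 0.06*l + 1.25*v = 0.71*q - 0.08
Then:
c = 1.78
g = -0.40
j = -0.43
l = -2.47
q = -2.62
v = 0.42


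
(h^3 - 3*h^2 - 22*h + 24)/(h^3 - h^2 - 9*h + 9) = (h^2 - 2*h - 24)/(h^2 - 9)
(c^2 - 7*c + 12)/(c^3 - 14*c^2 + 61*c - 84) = 1/(c - 7)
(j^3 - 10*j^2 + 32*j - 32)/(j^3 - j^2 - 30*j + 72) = (j^2 - 6*j + 8)/(j^2 + 3*j - 18)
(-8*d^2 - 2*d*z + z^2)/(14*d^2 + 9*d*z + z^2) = (-4*d + z)/(7*d + z)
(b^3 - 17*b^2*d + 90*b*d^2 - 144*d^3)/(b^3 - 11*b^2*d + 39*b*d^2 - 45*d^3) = (b^2 - 14*b*d + 48*d^2)/(b^2 - 8*b*d + 15*d^2)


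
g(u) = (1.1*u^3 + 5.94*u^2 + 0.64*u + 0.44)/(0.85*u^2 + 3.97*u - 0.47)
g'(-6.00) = 3.38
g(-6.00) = -4.30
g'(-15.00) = 1.32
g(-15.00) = -18.18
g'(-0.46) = 1.03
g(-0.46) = -0.61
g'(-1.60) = 1.55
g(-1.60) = -2.18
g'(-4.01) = 6.40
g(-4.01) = -8.25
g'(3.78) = 1.33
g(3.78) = 5.51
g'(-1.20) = 1.45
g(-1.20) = -1.58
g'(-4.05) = 6.98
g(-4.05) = -8.52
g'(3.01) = 1.33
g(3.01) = 4.49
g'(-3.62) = 3.55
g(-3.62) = -6.42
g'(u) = (-1.7*u - 3.97)*(1.1*u^3 + 5.94*u^2 + 0.64*u + 0.44)/(0.85*u^2 + 3.97*u - 0.47)^2 + (3.3*u^2 + 11.88*u + 0.64)/(0.85*u^2 + 3.97*u - 0.47) = (0.935*u^4 + 8.734*u^3 + 21.4868*u^2 - 6.3316*u - 2.0476)/(0.7225*u^4 + 6.749*u^3 + 14.9619*u^2 - 3.7318*u + 0.2209)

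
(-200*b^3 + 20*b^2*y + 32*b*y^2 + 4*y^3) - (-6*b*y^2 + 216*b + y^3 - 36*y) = -200*b^3 + 20*b^2*y + 38*b*y^2 - 216*b + 3*y^3 + 36*y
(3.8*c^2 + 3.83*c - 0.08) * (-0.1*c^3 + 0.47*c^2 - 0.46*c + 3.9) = -0.38*c^5 + 1.403*c^4 + 0.0601*c^3 + 13.0206*c^2 + 14.9738*c - 0.312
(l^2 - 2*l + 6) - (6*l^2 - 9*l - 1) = -5*l^2 + 7*l + 7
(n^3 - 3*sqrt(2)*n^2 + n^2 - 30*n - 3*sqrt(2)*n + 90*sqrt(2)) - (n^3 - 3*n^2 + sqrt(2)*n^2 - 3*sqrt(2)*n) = -4*sqrt(2)*n^2 + 4*n^2 - 30*n + 90*sqrt(2)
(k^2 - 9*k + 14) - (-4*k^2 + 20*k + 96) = 5*k^2 - 29*k - 82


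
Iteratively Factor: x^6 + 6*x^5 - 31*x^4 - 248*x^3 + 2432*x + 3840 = (x + 3)*(x^5 + 3*x^4 - 40*x^3 - 128*x^2 + 384*x + 1280) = (x + 3)*(x + 4)*(x^4 - x^3 - 36*x^2 + 16*x + 320) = (x - 4)*(x + 3)*(x + 4)*(x^3 + 3*x^2 - 24*x - 80) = (x - 5)*(x - 4)*(x + 3)*(x + 4)*(x^2 + 8*x + 16) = (x - 5)*(x - 4)*(x + 3)*(x + 4)^2*(x + 4)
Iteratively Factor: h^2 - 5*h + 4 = (h - 4)*(h - 1)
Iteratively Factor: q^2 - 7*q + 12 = (q - 3)*(q - 4)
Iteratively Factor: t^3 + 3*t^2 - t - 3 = (t + 1)*(t^2 + 2*t - 3) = (t + 1)*(t + 3)*(t - 1)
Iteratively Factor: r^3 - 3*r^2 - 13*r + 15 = (r - 5)*(r^2 + 2*r - 3) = (r - 5)*(r + 3)*(r - 1)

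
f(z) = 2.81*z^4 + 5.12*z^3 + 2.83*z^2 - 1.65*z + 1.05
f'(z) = 11.24*z^3 + 15.36*z^2 + 5.66*z - 1.65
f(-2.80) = 88.18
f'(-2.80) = -143.82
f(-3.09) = 138.29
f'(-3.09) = -204.10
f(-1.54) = 7.41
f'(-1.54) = -14.99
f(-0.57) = 2.26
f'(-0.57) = -1.97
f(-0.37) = 1.84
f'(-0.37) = -2.21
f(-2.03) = 20.95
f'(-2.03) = -43.87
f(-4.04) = 464.87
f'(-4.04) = -514.97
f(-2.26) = 33.44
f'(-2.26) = -65.73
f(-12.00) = 49849.17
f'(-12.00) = -17280.45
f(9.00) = 22384.32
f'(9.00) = 9487.41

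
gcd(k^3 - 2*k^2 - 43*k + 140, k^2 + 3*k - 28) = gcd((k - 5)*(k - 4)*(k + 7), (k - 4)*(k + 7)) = k^2 + 3*k - 28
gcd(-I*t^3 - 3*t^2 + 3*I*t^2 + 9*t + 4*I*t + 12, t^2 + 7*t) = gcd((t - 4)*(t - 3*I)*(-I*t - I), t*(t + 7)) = 1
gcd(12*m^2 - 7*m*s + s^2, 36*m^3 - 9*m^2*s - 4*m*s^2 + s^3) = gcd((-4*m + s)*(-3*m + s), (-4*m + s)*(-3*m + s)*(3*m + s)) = 12*m^2 - 7*m*s + s^2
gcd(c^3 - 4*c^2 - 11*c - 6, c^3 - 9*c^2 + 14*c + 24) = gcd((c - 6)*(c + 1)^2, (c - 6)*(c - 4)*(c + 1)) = c^2 - 5*c - 6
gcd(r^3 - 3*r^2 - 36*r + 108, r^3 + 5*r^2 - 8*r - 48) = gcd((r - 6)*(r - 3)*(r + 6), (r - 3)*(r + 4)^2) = r - 3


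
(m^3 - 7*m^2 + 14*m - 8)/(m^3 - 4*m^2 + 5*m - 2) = (m - 4)/(m - 1)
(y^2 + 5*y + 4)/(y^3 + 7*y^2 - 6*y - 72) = (y + 1)/(y^2 + 3*y - 18)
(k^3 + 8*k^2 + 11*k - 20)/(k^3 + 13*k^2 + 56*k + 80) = (k - 1)/(k + 4)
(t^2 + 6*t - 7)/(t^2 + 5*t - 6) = (t + 7)/(t + 6)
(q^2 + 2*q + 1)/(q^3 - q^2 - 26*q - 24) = (q + 1)/(q^2 - 2*q - 24)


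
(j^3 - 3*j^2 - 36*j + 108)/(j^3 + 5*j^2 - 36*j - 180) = (j - 3)/(j + 5)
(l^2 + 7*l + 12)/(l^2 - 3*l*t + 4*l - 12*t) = (-l - 3)/(-l + 3*t)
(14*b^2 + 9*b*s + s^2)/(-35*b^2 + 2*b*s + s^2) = (2*b + s)/(-5*b + s)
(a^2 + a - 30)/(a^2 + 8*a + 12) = (a - 5)/(a + 2)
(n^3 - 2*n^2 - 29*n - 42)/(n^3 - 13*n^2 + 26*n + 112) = (n + 3)/(n - 8)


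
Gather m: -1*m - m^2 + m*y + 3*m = -m^2 + m*(y + 2)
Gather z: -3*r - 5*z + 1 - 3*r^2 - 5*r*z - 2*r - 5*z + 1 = -3*r^2 - 5*r + z*(-5*r - 10) + 2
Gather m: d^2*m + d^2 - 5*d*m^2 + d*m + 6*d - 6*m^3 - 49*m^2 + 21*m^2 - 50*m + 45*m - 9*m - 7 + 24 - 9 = d^2 + 6*d - 6*m^3 + m^2*(-5*d - 28) + m*(d^2 + d - 14) + 8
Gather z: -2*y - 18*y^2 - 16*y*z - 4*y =-18*y^2 - 16*y*z - 6*y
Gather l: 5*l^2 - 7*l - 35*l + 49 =5*l^2 - 42*l + 49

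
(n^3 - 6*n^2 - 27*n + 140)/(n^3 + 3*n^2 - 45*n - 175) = (n - 4)/(n + 5)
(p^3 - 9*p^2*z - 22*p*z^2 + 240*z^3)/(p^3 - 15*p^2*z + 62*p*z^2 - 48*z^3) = (-p - 5*z)/(-p + z)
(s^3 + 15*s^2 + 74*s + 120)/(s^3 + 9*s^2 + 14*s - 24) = (s + 5)/(s - 1)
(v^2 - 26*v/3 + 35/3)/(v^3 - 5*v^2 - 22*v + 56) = (v - 5/3)/(v^2 + 2*v - 8)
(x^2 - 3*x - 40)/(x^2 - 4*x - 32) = (x + 5)/(x + 4)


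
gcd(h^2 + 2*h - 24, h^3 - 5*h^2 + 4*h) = h - 4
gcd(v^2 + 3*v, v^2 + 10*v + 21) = v + 3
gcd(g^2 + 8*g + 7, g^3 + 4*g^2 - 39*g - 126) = g + 7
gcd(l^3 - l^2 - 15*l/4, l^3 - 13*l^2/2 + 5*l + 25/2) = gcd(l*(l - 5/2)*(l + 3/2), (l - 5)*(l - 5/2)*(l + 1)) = l - 5/2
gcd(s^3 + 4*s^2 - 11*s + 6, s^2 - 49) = 1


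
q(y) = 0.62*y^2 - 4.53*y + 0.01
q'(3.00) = -0.81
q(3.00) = -8.00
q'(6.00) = 2.91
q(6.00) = -4.85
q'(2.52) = -1.41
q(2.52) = -7.47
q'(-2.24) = -7.31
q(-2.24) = 13.27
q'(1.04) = -3.24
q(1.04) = -4.03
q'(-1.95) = -6.95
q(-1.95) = 11.20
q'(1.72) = -2.40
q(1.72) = -5.95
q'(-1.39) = -6.25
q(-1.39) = 7.50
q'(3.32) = -0.41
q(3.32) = -8.20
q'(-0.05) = -4.59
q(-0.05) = 0.24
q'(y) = 1.24*y - 4.53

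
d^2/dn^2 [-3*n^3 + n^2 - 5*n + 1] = 2 - 18*n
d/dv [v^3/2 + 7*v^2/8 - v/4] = 3*v^2/2 + 7*v/4 - 1/4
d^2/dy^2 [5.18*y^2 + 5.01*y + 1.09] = 10.3600000000000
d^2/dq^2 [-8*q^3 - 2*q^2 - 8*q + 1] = -48*q - 4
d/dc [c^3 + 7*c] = 3*c^2 + 7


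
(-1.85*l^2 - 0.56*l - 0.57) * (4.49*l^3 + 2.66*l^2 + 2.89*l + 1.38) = -8.3065*l^5 - 7.4354*l^4 - 9.3954*l^3 - 5.6876*l^2 - 2.4201*l - 0.7866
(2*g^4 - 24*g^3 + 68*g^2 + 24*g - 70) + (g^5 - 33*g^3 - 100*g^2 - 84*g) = g^5 + 2*g^4 - 57*g^3 - 32*g^2 - 60*g - 70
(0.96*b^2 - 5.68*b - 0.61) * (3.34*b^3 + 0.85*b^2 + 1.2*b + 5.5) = 3.2064*b^5 - 18.1552*b^4 - 5.7134*b^3 - 2.0545*b^2 - 31.972*b - 3.355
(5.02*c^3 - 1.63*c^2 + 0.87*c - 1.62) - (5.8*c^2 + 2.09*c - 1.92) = 5.02*c^3 - 7.43*c^2 - 1.22*c + 0.3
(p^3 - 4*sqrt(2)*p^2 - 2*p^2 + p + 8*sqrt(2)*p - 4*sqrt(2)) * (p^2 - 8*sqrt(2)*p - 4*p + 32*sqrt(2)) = p^5 - 12*sqrt(2)*p^4 - 6*p^4 + 73*p^3 + 72*sqrt(2)*p^3 - 388*p^2 - 108*sqrt(2)*p^2 + 48*sqrt(2)*p + 576*p - 256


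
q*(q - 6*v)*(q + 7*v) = q^3 + q^2*v - 42*q*v^2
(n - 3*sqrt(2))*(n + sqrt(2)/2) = n^2 - 5*sqrt(2)*n/2 - 3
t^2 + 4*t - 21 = (t - 3)*(t + 7)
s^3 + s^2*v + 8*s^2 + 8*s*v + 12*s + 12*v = (s + 2)*(s + 6)*(s + v)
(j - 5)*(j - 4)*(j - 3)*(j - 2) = j^4 - 14*j^3 + 71*j^2 - 154*j + 120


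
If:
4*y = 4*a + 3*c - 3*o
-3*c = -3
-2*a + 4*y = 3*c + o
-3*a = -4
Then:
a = 4/3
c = 1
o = 2/3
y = 19/12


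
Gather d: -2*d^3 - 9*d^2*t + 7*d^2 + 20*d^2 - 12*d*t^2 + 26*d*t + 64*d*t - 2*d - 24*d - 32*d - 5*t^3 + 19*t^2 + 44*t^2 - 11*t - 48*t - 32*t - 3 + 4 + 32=-2*d^3 + d^2*(27 - 9*t) + d*(-12*t^2 + 90*t - 58) - 5*t^3 + 63*t^2 - 91*t + 33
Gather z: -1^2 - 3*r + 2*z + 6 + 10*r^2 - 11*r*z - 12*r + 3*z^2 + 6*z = 10*r^2 - 15*r + 3*z^2 + z*(8 - 11*r) + 5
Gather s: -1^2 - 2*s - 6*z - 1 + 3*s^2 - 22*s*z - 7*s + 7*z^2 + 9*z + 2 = 3*s^2 + s*(-22*z - 9) + 7*z^2 + 3*z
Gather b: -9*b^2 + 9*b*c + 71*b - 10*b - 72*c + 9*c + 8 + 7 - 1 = -9*b^2 + b*(9*c + 61) - 63*c + 14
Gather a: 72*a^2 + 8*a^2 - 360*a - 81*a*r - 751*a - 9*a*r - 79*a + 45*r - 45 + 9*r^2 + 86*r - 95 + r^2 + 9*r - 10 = 80*a^2 + a*(-90*r - 1190) + 10*r^2 + 140*r - 150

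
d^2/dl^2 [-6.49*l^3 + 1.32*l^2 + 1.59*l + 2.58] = 2.64 - 38.94*l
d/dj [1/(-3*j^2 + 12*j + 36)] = 2*(j - 2)/(3*(-j^2 + 4*j + 12)^2)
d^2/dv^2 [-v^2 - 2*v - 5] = -2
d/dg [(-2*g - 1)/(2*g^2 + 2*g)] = (-g*(g + 1) + (2*g + 1)^2/2)/(g^2*(g + 1)^2)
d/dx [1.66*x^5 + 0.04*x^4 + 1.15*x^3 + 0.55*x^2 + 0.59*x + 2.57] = 8.3*x^4 + 0.16*x^3 + 3.45*x^2 + 1.1*x + 0.59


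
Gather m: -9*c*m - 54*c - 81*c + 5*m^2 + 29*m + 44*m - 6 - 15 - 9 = -135*c + 5*m^2 + m*(73 - 9*c) - 30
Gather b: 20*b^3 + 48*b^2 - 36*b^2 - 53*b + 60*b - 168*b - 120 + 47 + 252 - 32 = 20*b^3 + 12*b^2 - 161*b + 147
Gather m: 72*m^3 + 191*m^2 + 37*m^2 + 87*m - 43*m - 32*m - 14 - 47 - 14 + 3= 72*m^3 + 228*m^2 + 12*m - 72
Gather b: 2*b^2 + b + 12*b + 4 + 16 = 2*b^2 + 13*b + 20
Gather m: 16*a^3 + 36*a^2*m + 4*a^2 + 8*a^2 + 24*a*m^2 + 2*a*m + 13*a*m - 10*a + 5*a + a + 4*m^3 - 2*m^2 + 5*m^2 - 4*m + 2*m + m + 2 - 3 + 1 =16*a^3 + 12*a^2 - 4*a + 4*m^3 + m^2*(24*a + 3) + m*(36*a^2 + 15*a - 1)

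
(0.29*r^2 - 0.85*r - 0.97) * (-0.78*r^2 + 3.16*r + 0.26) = -0.2262*r^4 + 1.5794*r^3 - 1.854*r^2 - 3.2862*r - 0.2522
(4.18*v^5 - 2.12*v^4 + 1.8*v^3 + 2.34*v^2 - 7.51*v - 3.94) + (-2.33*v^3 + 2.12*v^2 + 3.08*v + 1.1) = 4.18*v^5 - 2.12*v^4 - 0.53*v^3 + 4.46*v^2 - 4.43*v - 2.84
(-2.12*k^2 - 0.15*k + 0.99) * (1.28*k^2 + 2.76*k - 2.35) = -2.7136*k^4 - 6.0432*k^3 + 5.8352*k^2 + 3.0849*k - 2.3265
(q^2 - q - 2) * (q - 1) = q^3 - 2*q^2 - q + 2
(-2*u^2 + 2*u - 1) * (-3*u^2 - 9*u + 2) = 6*u^4 + 12*u^3 - 19*u^2 + 13*u - 2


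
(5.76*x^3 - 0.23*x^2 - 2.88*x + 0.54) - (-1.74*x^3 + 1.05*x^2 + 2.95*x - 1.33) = 7.5*x^3 - 1.28*x^2 - 5.83*x + 1.87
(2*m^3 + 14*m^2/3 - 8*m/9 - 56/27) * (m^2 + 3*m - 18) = 2*m^5 + 32*m^4/3 - 206*m^3/9 - 2396*m^2/27 + 88*m/9 + 112/3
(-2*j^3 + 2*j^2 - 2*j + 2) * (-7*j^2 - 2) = 14*j^5 - 14*j^4 + 18*j^3 - 18*j^2 + 4*j - 4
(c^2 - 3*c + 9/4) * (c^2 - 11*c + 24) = c^4 - 14*c^3 + 237*c^2/4 - 387*c/4 + 54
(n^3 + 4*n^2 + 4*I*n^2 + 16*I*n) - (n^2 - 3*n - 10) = n^3 + 3*n^2 + 4*I*n^2 + 3*n + 16*I*n + 10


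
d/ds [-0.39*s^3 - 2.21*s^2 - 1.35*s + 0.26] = -1.17*s^2 - 4.42*s - 1.35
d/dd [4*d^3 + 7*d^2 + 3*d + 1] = 12*d^2 + 14*d + 3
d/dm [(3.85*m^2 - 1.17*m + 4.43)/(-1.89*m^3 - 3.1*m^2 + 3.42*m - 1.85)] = (7.2765*m^4 - 4.4226*m^3 + 34.6581*m^2 + 13.221*m - 12.9861)/(3.5721*m^6 + 11.718*m^5 - 3.3176*m^4 - 14.211*m^3 + 23.1664*m^2 - 12.654*m + 3.4225)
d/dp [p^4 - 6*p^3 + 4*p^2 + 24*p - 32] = 4*p^3 - 18*p^2 + 8*p + 24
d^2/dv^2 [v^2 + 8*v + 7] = 2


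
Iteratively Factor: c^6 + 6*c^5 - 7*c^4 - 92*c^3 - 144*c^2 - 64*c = (c)*(c^5 + 6*c^4 - 7*c^3 - 92*c^2 - 144*c - 64) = c*(c + 1)*(c^4 + 5*c^3 - 12*c^2 - 80*c - 64) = c*(c - 4)*(c + 1)*(c^3 + 9*c^2 + 24*c + 16) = c*(c - 4)*(c + 1)^2*(c^2 + 8*c + 16) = c*(c - 4)*(c + 1)^2*(c + 4)*(c + 4)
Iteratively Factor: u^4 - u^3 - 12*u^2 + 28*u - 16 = (u + 4)*(u^3 - 5*u^2 + 8*u - 4) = (u - 2)*(u + 4)*(u^2 - 3*u + 2) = (u - 2)*(u - 1)*(u + 4)*(u - 2)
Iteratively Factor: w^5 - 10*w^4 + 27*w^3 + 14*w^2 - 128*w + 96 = (w + 2)*(w^4 - 12*w^3 + 51*w^2 - 88*w + 48) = (w - 1)*(w + 2)*(w^3 - 11*w^2 + 40*w - 48) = (w - 4)*(w - 1)*(w + 2)*(w^2 - 7*w + 12) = (w - 4)*(w - 3)*(w - 1)*(w + 2)*(w - 4)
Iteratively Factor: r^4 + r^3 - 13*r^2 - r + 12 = (r - 3)*(r^3 + 4*r^2 - r - 4) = (r - 3)*(r - 1)*(r^2 + 5*r + 4) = (r - 3)*(r - 1)*(r + 1)*(r + 4)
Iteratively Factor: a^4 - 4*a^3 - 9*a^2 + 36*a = (a + 3)*(a^3 - 7*a^2 + 12*a) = (a - 3)*(a + 3)*(a^2 - 4*a) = a*(a - 3)*(a + 3)*(a - 4)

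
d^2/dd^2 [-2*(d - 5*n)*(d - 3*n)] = -4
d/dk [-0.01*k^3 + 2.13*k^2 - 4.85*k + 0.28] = -0.03*k^2 + 4.26*k - 4.85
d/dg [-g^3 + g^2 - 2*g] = -3*g^2 + 2*g - 2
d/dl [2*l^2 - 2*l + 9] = 4*l - 2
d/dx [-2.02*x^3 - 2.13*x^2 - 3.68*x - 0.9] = -6.06*x^2 - 4.26*x - 3.68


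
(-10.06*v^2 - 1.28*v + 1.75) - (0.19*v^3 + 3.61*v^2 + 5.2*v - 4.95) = -0.19*v^3 - 13.67*v^2 - 6.48*v + 6.7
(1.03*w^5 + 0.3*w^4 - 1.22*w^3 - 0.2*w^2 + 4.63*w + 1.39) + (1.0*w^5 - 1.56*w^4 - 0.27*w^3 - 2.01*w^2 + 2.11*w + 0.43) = 2.03*w^5 - 1.26*w^4 - 1.49*w^3 - 2.21*w^2 + 6.74*w + 1.82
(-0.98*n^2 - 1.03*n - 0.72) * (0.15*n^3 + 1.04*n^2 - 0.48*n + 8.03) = -0.147*n^5 - 1.1737*n^4 - 0.7088*n^3 - 8.1238*n^2 - 7.9253*n - 5.7816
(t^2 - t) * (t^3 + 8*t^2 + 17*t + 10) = t^5 + 7*t^4 + 9*t^3 - 7*t^2 - 10*t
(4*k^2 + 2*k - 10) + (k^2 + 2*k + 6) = 5*k^2 + 4*k - 4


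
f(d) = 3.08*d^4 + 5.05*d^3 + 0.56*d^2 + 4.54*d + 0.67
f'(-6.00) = -2117.90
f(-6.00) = 2894.47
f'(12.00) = 23488.54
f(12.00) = 72729.07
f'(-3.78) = -448.63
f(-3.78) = 347.57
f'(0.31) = 6.71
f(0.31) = 2.31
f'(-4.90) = -1086.63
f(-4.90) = 1173.30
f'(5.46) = 2467.64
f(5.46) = 3601.44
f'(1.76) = 120.61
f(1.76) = 67.48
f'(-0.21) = 4.86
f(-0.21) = -0.30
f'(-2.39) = -79.79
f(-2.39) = 24.57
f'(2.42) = 270.58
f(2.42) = 192.14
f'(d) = 12.32*d^3 + 15.15*d^2 + 1.12*d + 4.54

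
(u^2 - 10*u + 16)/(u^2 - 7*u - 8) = (u - 2)/(u + 1)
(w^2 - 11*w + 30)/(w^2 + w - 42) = (w - 5)/(w + 7)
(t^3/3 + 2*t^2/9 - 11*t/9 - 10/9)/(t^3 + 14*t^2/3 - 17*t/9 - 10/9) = (3*t^3 + 2*t^2 - 11*t - 10)/(9*t^3 + 42*t^2 - 17*t - 10)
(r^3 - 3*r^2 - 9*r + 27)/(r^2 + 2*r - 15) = (r^2 - 9)/(r + 5)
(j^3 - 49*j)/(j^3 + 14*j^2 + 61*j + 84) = j*(j - 7)/(j^2 + 7*j + 12)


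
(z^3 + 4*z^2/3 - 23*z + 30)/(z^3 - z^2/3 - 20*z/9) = 3*(z^2 + 3*z - 18)/(z*(3*z + 4))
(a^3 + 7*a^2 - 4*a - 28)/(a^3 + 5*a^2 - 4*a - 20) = (a + 7)/(a + 5)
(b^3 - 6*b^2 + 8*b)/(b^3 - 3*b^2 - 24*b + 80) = b*(b - 2)/(b^2 + b - 20)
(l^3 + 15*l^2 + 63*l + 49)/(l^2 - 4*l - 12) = (l^3 + 15*l^2 + 63*l + 49)/(l^2 - 4*l - 12)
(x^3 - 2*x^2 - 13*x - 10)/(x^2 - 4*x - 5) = x + 2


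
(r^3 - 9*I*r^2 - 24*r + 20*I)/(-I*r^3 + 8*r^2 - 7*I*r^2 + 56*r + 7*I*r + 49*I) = (I*r^3 + 9*r^2 - 24*I*r - 20)/(r^3 + r^2*(7 + 8*I) + r*(-7 + 56*I) - 49)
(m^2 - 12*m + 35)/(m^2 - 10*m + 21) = (m - 5)/(m - 3)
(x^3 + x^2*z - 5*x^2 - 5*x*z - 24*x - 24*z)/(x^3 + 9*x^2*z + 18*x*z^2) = (x^3 + x^2*z - 5*x^2 - 5*x*z - 24*x - 24*z)/(x*(x^2 + 9*x*z + 18*z^2))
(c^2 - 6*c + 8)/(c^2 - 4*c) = (c - 2)/c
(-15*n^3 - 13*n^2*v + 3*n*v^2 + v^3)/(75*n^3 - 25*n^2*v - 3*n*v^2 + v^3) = (n + v)/(-5*n + v)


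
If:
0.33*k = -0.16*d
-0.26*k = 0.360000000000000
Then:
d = 2.86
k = -1.38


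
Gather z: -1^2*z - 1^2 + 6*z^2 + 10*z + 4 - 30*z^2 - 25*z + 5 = -24*z^2 - 16*z + 8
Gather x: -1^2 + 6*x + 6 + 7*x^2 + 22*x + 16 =7*x^2 + 28*x + 21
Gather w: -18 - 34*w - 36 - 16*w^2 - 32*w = -16*w^2 - 66*w - 54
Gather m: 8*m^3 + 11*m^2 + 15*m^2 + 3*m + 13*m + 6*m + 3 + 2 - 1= 8*m^3 + 26*m^2 + 22*m + 4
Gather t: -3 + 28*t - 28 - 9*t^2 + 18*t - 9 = -9*t^2 + 46*t - 40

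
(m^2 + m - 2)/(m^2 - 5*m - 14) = (m - 1)/(m - 7)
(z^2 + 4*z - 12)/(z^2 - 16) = (z^2 + 4*z - 12)/(z^2 - 16)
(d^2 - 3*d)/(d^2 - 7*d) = (d - 3)/(d - 7)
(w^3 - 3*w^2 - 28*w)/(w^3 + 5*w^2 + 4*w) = (w - 7)/(w + 1)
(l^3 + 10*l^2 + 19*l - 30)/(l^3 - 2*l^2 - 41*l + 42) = (l + 5)/(l - 7)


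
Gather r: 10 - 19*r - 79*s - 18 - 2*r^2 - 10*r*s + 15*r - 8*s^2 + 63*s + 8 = -2*r^2 + r*(-10*s - 4) - 8*s^2 - 16*s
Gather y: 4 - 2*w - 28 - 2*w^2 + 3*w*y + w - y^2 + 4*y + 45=-2*w^2 - w - y^2 + y*(3*w + 4) + 21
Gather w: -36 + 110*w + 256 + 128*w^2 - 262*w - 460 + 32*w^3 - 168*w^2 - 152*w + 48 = 32*w^3 - 40*w^2 - 304*w - 192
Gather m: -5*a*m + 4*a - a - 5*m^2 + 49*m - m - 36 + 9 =3*a - 5*m^2 + m*(48 - 5*a) - 27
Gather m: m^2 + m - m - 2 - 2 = m^2 - 4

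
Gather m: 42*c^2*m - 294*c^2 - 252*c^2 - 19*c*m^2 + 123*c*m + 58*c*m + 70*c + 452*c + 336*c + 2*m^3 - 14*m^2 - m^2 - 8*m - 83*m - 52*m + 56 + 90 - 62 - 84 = -546*c^2 + 858*c + 2*m^3 + m^2*(-19*c - 15) + m*(42*c^2 + 181*c - 143)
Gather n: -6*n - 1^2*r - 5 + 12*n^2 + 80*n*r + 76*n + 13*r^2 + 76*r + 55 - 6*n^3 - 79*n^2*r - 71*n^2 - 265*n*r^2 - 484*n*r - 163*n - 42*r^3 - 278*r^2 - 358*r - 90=-6*n^3 + n^2*(-79*r - 59) + n*(-265*r^2 - 404*r - 93) - 42*r^3 - 265*r^2 - 283*r - 40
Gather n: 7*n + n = 8*n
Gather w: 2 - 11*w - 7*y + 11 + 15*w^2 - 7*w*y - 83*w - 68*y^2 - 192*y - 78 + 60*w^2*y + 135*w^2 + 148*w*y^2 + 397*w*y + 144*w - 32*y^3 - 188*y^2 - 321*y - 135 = w^2*(60*y + 150) + w*(148*y^2 + 390*y + 50) - 32*y^3 - 256*y^2 - 520*y - 200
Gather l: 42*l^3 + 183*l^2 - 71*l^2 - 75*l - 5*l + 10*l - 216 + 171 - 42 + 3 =42*l^3 + 112*l^2 - 70*l - 84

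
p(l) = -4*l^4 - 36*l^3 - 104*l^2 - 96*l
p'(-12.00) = 14496.00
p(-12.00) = -34560.00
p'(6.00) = -8688.00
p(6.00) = -17280.00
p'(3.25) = -2462.00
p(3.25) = -3092.58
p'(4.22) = -4099.49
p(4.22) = -6231.20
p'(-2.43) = 1.29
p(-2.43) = -3.74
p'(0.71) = -303.85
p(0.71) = -134.49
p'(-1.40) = 27.42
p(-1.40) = 13.98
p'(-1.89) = 19.35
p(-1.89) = 1.95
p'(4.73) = -5189.29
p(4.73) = -8592.71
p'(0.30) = -168.55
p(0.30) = -39.16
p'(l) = -16*l^3 - 108*l^2 - 208*l - 96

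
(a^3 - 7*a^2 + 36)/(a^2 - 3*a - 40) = (-a^3 + 7*a^2 - 36)/(-a^2 + 3*a + 40)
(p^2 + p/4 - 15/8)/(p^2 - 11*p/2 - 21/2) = (p - 5/4)/(p - 7)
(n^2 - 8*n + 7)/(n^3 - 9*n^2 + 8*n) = (n - 7)/(n*(n - 8))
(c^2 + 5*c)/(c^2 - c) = (c + 5)/(c - 1)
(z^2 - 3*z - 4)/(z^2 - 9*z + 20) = (z + 1)/(z - 5)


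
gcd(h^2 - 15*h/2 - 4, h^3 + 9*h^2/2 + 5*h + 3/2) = h + 1/2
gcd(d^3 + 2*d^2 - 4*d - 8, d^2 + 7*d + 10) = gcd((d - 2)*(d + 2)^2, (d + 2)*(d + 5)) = d + 2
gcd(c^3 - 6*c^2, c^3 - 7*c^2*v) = c^2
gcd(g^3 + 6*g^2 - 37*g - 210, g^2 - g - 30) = g^2 - g - 30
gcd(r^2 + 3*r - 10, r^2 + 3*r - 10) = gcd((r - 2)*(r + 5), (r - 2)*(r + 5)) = r^2 + 3*r - 10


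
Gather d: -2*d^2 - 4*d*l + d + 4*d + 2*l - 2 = -2*d^2 + d*(5 - 4*l) + 2*l - 2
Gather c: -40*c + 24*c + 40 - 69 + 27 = -16*c - 2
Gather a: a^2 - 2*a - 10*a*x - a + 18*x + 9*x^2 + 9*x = a^2 + a*(-10*x - 3) + 9*x^2 + 27*x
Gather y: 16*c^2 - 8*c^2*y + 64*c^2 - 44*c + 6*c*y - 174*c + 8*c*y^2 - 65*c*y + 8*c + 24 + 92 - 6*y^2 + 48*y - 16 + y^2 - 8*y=80*c^2 - 210*c + y^2*(8*c - 5) + y*(-8*c^2 - 59*c + 40) + 100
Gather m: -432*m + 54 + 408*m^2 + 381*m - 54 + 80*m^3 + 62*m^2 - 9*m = 80*m^3 + 470*m^2 - 60*m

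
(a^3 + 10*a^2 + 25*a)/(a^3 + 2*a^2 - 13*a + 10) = a*(a + 5)/(a^2 - 3*a + 2)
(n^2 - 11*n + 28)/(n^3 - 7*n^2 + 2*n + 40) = (n - 7)/(n^2 - 3*n - 10)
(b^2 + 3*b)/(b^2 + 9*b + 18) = b/(b + 6)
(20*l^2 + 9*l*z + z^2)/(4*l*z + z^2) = (5*l + z)/z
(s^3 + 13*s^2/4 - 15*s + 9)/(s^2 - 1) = (s^3 + 13*s^2/4 - 15*s + 9)/(s^2 - 1)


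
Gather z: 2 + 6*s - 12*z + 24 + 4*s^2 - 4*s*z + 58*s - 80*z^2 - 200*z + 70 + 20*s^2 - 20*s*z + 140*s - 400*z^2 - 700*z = 24*s^2 + 204*s - 480*z^2 + z*(-24*s - 912) + 96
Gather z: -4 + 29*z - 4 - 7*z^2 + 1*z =-7*z^2 + 30*z - 8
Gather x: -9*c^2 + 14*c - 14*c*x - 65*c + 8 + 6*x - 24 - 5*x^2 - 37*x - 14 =-9*c^2 - 51*c - 5*x^2 + x*(-14*c - 31) - 30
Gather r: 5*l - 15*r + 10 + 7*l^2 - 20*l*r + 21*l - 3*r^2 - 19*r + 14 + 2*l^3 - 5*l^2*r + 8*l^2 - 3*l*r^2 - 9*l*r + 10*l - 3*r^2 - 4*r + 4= 2*l^3 + 15*l^2 + 36*l + r^2*(-3*l - 6) + r*(-5*l^2 - 29*l - 38) + 28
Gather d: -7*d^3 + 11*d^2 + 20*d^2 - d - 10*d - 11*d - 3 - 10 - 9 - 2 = -7*d^3 + 31*d^2 - 22*d - 24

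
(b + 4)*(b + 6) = b^2 + 10*b + 24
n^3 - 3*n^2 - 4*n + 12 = (n - 3)*(n - 2)*(n + 2)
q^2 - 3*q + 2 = (q - 2)*(q - 1)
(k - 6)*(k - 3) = k^2 - 9*k + 18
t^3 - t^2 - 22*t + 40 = (t - 4)*(t - 2)*(t + 5)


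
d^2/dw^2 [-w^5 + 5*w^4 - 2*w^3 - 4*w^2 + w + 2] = -20*w^3 + 60*w^2 - 12*w - 8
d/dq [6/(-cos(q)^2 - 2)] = -24*sin(2*q)/(cos(2*q) + 5)^2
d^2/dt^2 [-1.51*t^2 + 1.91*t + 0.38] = -3.02000000000000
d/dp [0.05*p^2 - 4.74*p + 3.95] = 0.1*p - 4.74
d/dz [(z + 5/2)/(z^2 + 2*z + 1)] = (-z - 4)/(z^3 + 3*z^2 + 3*z + 1)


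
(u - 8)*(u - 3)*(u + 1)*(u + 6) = u^4 - 4*u^3 - 47*u^2 + 102*u + 144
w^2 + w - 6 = (w - 2)*(w + 3)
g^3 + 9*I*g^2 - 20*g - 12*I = (g + I)*(g + 2*I)*(g + 6*I)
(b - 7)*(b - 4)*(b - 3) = b^3 - 14*b^2 + 61*b - 84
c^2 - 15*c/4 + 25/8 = (c - 5/2)*(c - 5/4)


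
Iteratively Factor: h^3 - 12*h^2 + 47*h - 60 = (h - 5)*(h^2 - 7*h + 12) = (h - 5)*(h - 4)*(h - 3)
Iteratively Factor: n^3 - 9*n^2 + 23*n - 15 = (n - 5)*(n^2 - 4*n + 3) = (n - 5)*(n - 3)*(n - 1)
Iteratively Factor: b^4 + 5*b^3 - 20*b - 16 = (b - 2)*(b^3 + 7*b^2 + 14*b + 8) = (b - 2)*(b + 1)*(b^2 + 6*b + 8) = (b - 2)*(b + 1)*(b + 2)*(b + 4)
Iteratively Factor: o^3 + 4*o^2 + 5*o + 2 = (o + 1)*(o^2 + 3*o + 2) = (o + 1)*(o + 2)*(o + 1)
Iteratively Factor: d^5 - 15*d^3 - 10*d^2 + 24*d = (d - 4)*(d^4 + 4*d^3 + d^2 - 6*d) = d*(d - 4)*(d^3 + 4*d^2 + d - 6) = d*(d - 4)*(d + 3)*(d^2 + d - 2) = d*(d - 4)*(d - 1)*(d + 3)*(d + 2)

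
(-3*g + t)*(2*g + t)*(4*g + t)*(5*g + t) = -120*g^4 - 74*g^3*t + 5*g^2*t^2 + 8*g*t^3 + t^4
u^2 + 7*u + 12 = (u + 3)*(u + 4)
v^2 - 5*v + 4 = (v - 4)*(v - 1)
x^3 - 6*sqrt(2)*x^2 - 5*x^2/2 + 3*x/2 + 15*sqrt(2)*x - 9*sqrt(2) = (x - 3/2)*(x - 1)*(x - 6*sqrt(2))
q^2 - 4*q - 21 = (q - 7)*(q + 3)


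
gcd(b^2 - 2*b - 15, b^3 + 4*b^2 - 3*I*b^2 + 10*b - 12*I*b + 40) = 1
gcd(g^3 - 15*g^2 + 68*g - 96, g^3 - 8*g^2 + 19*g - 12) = g^2 - 7*g + 12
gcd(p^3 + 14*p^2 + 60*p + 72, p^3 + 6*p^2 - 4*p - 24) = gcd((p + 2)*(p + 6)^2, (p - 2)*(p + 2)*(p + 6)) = p^2 + 8*p + 12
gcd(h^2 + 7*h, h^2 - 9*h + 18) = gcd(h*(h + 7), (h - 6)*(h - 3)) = 1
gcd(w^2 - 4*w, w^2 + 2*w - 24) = w - 4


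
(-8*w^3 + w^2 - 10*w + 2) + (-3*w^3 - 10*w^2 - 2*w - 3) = -11*w^3 - 9*w^2 - 12*w - 1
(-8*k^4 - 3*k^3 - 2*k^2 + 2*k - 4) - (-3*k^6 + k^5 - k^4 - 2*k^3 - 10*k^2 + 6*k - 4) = 3*k^6 - k^5 - 7*k^4 - k^3 + 8*k^2 - 4*k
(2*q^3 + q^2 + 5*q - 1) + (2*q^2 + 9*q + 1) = 2*q^3 + 3*q^2 + 14*q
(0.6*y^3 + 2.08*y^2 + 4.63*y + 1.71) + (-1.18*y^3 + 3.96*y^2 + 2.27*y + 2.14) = -0.58*y^3 + 6.04*y^2 + 6.9*y + 3.85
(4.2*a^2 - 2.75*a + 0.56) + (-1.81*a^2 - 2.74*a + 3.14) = 2.39*a^2 - 5.49*a + 3.7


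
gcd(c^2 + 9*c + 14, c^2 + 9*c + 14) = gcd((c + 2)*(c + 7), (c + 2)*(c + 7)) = c^2 + 9*c + 14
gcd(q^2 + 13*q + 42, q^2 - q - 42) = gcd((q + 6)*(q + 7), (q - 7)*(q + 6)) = q + 6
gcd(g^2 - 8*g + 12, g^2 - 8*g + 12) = g^2 - 8*g + 12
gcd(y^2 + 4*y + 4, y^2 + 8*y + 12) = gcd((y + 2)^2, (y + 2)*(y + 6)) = y + 2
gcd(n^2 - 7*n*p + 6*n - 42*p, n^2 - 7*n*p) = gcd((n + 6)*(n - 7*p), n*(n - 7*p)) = -n + 7*p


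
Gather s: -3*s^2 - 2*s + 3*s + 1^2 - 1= -3*s^2 + s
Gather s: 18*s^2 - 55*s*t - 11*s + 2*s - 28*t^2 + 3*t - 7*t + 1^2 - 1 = 18*s^2 + s*(-55*t - 9) - 28*t^2 - 4*t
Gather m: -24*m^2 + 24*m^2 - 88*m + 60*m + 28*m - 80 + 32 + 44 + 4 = 0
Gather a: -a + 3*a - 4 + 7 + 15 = 2*a + 18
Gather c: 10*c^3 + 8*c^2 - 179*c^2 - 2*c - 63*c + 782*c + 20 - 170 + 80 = 10*c^3 - 171*c^2 + 717*c - 70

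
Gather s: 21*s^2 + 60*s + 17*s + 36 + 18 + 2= 21*s^2 + 77*s + 56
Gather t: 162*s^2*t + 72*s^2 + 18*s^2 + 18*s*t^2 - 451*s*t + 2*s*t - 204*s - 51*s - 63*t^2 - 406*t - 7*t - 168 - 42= 90*s^2 - 255*s + t^2*(18*s - 63) + t*(162*s^2 - 449*s - 413) - 210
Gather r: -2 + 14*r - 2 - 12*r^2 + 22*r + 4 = -12*r^2 + 36*r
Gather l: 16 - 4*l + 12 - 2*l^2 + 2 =-2*l^2 - 4*l + 30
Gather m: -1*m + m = 0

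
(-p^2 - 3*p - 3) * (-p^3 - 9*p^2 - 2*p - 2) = p^5 + 12*p^4 + 32*p^3 + 35*p^2 + 12*p + 6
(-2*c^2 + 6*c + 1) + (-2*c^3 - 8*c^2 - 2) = -2*c^3 - 10*c^2 + 6*c - 1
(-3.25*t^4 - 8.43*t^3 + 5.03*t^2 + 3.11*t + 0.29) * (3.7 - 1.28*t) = 4.16*t^5 - 1.2346*t^4 - 37.6294*t^3 + 14.6302*t^2 + 11.1358*t + 1.073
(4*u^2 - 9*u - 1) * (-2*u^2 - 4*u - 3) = -8*u^4 + 2*u^3 + 26*u^2 + 31*u + 3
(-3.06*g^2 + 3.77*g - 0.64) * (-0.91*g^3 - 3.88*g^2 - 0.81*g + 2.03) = 2.7846*g^5 + 8.4421*g^4 - 11.5666*g^3 - 6.7823*g^2 + 8.1715*g - 1.2992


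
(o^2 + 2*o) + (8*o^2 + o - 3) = 9*o^2 + 3*o - 3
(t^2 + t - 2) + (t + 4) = t^2 + 2*t + 2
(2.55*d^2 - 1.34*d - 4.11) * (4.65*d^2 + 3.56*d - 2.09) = 11.8575*d^4 + 2.847*d^3 - 29.2114*d^2 - 11.831*d + 8.5899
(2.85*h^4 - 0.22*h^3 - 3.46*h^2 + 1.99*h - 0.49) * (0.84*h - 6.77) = 2.394*h^5 - 19.4793*h^4 - 1.417*h^3 + 25.0958*h^2 - 13.8839*h + 3.3173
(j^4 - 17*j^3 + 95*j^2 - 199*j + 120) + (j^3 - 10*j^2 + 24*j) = j^4 - 16*j^3 + 85*j^2 - 175*j + 120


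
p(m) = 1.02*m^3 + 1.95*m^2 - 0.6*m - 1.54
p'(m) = 3.06*m^2 + 3.9*m - 0.6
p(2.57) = 27.11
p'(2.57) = 29.63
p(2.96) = 40.22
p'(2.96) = 37.75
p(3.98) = 91.27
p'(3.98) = 63.39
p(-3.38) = -16.62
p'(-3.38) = 21.18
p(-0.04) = -1.51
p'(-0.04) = -0.75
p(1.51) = 5.51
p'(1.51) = 12.27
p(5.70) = 247.29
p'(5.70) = 121.05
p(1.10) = 1.52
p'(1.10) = 7.39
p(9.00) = 894.59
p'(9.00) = 282.36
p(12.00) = 2034.62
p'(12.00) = 486.84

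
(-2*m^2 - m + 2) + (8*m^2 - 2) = 6*m^2 - m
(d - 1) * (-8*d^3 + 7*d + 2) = -8*d^4 + 8*d^3 + 7*d^2 - 5*d - 2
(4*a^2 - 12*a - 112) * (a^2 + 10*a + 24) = 4*a^4 + 28*a^3 - 136*a^2 - 1408*a - 2688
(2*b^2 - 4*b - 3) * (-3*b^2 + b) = -6*b^4 + 14*b^3 + 5*b^2 - 3*b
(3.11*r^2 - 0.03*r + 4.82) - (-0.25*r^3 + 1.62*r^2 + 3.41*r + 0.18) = 0.25*r^3 + 1.49*r^2 - 3.44*r + 4.64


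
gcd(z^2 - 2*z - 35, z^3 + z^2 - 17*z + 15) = z + 5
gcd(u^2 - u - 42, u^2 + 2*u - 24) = u + 6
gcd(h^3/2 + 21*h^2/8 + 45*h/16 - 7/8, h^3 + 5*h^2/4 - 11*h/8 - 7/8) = 1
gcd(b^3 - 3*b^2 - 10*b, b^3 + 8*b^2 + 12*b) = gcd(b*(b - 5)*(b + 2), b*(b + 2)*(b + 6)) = b^2 + 2*b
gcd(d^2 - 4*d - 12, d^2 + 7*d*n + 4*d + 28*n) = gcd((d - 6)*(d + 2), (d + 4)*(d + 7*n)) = 1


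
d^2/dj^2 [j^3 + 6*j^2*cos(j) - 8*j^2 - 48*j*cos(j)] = -6*j^2*cos(j) - 24*j*sin(j) + 48*j*cos(j) + 6*j + 96*sin(j) + 12*cos(j) - 16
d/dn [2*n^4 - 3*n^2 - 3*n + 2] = 8*n^3 - 6*n - 3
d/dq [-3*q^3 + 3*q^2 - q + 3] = -9*q^2 + 6*q - 1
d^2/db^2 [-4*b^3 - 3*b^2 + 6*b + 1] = -24*b - 6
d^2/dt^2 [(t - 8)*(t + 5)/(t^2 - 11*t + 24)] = 16/(t^3 - 9*t^2 + 27*t - 27)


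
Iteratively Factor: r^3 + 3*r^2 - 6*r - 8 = (r + 4)*(r^2 - r - 2) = (r + 1)*(r + 4)*(r - 2)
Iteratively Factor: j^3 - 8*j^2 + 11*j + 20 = (j - 5)*(j^2 - 3*j - 4) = (j - 5)*(j - 4)*(j + 1)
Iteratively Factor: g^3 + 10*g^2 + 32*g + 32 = (g + 2)*(g^2 + 8*g + 16) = (g + 2)*(g + 4)*(g + 4)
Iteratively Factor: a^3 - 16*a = (a + 4)*(a^2 - 4*a) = (a - 4)*(a + 4)*(a)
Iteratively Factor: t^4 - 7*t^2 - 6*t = (t + 1)*(t^3 - t^2 - 6*t) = (t + 1)*(t + 2)*(t^2 - 3*t) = t*(t + 1)*(t + 2)*(t - 3)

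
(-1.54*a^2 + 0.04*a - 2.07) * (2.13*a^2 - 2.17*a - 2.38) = -3.2802*a^4 + 3.427*a^3 - 0.8307*a^2 + 4.3967*a + 4.9266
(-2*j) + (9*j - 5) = 7*j - 5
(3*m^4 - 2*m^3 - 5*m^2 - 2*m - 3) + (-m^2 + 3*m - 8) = 3*m^4 - 2*m^3 - 6*m^2 + m - 11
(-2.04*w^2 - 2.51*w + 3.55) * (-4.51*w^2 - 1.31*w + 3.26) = 9.2004*w^4 + 13.9925*w^3 - 19.3728*w^2 - 12.8331*w + 11.573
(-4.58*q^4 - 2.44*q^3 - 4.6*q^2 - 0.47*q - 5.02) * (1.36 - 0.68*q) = 3.1144*q^5 - 4.5696*q^4 - 0.1904*q^3 - 5.9364*q^2 + 2.7744*q - 6.8272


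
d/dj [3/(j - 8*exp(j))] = 3*(8*exp(j) - 1)/(j - 8*exp(j))^2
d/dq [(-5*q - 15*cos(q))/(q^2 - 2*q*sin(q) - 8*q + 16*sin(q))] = 5*(-2*(q + 3*cos(q))*(q*cos(q) - q + sin(q) - 8*cos(q) + 4) + (3*sin(q) - 1)*(q^2 - 2*q*sin(q) - 8*q + 16*sin(q)))/((q - 8)^2*(q - 2*sin(q))^2)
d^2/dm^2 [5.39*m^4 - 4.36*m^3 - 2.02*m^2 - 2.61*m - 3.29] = 64.68*m^2 - 26.16*m - 4.04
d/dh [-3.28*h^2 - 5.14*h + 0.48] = -6.56*h - 5.14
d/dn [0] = 0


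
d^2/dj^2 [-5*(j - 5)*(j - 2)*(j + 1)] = 60 - 30*j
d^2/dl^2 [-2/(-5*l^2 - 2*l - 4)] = 4*(-25*l^2 - 10*l + 4*(5*l + 1)^2 - 20)/(5*l^2 + 2*l + 4)^3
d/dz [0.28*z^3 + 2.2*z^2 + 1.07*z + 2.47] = 0.84*z^2 + 4.4*z + 1.07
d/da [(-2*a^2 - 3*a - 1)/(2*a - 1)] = (-4*a^2 + 4*a + 5)/(4*a^2 - 4*a + 1)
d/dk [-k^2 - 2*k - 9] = -2*k - 2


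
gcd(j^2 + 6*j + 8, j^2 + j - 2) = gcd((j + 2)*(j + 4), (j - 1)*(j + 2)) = j + 2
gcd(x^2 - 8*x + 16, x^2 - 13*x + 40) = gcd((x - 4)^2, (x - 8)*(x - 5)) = 1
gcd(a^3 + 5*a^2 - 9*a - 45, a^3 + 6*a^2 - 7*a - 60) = a^2 + 2*a - 15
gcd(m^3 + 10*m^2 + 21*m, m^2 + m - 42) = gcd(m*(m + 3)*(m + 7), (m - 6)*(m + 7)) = m + 7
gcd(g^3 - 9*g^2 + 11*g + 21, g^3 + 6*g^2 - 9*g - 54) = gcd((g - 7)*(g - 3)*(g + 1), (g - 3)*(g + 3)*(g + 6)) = g - 3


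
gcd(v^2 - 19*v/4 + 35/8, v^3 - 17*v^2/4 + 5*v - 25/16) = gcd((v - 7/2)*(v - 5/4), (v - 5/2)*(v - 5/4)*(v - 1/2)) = v - 5/4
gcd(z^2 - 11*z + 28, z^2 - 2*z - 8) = z - 4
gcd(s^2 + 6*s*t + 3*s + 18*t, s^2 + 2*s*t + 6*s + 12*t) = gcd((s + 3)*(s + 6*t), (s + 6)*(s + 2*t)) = 1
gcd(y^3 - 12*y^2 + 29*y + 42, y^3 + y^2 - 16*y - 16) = y + 1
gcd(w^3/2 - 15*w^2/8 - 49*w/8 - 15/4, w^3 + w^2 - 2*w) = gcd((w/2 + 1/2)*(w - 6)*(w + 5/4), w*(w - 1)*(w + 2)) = 1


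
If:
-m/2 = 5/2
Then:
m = -5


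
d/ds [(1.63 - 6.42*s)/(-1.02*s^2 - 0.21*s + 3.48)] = (-6.5484*s^2 + 3.3252*s - 21.9993)/(1.0404*s^4 + 0.4284*s^3 - 7.0551*s^2 - 1.4616*s + 12.1104)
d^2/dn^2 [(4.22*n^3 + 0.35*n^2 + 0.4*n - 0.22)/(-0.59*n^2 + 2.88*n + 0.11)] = (1.77635683940025e-15*n^5 - 1.4210854715202e-14*n^4 - 72.020412*n^3 - 7.698174*n^2 - 2.705076*n + 3.923062)/(0.205379*n^6 - 3.007584*n^5 + 14.566215*n^4 - 22.7664*n^3 - 2.715735*n^2 - 0.104544*n - 0.001331)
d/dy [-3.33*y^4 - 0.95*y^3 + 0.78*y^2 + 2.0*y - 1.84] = -13.32*y^3 - 2.85*y^2 + 1.56*y + 2.0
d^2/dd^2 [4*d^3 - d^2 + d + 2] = 24*d - 2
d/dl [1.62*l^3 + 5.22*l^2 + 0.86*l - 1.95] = 4.86*l^2 + 10.44*l + 0.86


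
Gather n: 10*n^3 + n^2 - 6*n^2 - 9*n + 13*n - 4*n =10*n^3 - 5*n^2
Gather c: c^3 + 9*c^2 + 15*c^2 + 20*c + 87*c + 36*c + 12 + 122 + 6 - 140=c^3 + 24*c^2 + 143*c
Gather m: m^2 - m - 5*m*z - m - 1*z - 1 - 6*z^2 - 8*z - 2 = m^2 + m*(-5*z - 2) - 6*z^2 - 9*z - 3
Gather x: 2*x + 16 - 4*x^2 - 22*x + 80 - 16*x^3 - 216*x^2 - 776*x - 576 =-16*x^3 - 220*x^2 - 796*x - 480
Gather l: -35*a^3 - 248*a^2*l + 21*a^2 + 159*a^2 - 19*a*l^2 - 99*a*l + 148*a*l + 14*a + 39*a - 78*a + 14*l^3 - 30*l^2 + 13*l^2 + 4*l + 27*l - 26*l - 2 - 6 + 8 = -35*a^3 + 180*a^2 - 25*a + 14*l^3 + l^2*(-19*a - 17) + l*(-248*a^2 + 49*a + 5)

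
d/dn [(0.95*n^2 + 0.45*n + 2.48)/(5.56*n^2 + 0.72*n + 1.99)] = (-1.818*n^2 - 23.7966*n - 0.8901)/(30.9136*n^4 + 8.0064*n^3 + 22.6472*n^2 + 2.8656*n + 3.9601)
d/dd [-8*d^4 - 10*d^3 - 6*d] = -32*d^3 - 30*d^2 - 6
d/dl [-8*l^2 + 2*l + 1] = 2 - 16*l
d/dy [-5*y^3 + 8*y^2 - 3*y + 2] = -15*y^2 + 16*y - 3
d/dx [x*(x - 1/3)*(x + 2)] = 3*x^2 + 10*x/3 - 2/3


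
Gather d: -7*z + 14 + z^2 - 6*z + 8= z^2 - 13*z + 22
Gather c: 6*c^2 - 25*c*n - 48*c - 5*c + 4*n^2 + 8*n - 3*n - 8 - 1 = 6*c^2 + c*(-25*n - 53) + 4*n^2 + 5*n - 9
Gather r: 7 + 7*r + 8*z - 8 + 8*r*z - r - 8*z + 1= r*(8*z + 6)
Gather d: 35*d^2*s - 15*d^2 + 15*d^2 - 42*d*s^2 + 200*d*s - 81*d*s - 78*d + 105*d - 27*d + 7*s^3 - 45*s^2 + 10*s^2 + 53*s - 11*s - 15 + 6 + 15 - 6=35*d^2*s + d*(-42*s^2 + 119*s) + 7*s^3 - 35*s^2 + 42*s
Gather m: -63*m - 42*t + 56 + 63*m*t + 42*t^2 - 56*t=m*(63*t - 63) + 42*t^2 - 98*t + 56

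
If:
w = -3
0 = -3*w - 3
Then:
No Solution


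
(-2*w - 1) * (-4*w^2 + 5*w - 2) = 8*w^3 - 6*w^2 - w + 2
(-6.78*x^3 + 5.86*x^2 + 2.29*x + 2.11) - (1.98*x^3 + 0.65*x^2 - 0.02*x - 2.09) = -8.76*x^3 + 5.21*x^2 + 2.31*x + 4.2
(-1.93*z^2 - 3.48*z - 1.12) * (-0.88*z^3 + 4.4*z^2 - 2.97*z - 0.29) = 1.6984*z^5 - 5.4296*z^4 - 8.5943*z^3 + 5.9673*z^2 + 4.3356*z + 0.3248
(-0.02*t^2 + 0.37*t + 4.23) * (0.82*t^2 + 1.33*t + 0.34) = -0.0164*t^4 + 0.2768*t^3 + 3.9539*t^2 + 5.7517*t + 1.4382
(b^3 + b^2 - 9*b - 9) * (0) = 0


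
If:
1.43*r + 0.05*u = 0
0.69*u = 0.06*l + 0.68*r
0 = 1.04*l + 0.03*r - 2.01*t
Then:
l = 11.8962703962704*u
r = -0.034965034965035*u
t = 6.15476231894142*u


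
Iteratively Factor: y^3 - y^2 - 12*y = (y + 3)*(y^2 - 4*y) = (y - 4)*(y + 3)*(y)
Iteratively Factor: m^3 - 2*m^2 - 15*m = (m + 3)*(m^2 - 5*m) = m*(m + 3)*(m - 5)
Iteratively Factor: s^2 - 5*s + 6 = (s - 3)*(s - 2)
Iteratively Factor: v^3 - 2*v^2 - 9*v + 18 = (v - 3)*(v^2 + v - 6) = (v - 3)*(v - 2)*(v + 3)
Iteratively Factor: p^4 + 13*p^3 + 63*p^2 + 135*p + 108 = (p + 3)*(p^3 + 10*p^2 + 33*p + 36) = (p + 3)*(p + 4)*(p^2 + 6*p + 9) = (p + 3)^2*(p + 4)*(p + 3)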